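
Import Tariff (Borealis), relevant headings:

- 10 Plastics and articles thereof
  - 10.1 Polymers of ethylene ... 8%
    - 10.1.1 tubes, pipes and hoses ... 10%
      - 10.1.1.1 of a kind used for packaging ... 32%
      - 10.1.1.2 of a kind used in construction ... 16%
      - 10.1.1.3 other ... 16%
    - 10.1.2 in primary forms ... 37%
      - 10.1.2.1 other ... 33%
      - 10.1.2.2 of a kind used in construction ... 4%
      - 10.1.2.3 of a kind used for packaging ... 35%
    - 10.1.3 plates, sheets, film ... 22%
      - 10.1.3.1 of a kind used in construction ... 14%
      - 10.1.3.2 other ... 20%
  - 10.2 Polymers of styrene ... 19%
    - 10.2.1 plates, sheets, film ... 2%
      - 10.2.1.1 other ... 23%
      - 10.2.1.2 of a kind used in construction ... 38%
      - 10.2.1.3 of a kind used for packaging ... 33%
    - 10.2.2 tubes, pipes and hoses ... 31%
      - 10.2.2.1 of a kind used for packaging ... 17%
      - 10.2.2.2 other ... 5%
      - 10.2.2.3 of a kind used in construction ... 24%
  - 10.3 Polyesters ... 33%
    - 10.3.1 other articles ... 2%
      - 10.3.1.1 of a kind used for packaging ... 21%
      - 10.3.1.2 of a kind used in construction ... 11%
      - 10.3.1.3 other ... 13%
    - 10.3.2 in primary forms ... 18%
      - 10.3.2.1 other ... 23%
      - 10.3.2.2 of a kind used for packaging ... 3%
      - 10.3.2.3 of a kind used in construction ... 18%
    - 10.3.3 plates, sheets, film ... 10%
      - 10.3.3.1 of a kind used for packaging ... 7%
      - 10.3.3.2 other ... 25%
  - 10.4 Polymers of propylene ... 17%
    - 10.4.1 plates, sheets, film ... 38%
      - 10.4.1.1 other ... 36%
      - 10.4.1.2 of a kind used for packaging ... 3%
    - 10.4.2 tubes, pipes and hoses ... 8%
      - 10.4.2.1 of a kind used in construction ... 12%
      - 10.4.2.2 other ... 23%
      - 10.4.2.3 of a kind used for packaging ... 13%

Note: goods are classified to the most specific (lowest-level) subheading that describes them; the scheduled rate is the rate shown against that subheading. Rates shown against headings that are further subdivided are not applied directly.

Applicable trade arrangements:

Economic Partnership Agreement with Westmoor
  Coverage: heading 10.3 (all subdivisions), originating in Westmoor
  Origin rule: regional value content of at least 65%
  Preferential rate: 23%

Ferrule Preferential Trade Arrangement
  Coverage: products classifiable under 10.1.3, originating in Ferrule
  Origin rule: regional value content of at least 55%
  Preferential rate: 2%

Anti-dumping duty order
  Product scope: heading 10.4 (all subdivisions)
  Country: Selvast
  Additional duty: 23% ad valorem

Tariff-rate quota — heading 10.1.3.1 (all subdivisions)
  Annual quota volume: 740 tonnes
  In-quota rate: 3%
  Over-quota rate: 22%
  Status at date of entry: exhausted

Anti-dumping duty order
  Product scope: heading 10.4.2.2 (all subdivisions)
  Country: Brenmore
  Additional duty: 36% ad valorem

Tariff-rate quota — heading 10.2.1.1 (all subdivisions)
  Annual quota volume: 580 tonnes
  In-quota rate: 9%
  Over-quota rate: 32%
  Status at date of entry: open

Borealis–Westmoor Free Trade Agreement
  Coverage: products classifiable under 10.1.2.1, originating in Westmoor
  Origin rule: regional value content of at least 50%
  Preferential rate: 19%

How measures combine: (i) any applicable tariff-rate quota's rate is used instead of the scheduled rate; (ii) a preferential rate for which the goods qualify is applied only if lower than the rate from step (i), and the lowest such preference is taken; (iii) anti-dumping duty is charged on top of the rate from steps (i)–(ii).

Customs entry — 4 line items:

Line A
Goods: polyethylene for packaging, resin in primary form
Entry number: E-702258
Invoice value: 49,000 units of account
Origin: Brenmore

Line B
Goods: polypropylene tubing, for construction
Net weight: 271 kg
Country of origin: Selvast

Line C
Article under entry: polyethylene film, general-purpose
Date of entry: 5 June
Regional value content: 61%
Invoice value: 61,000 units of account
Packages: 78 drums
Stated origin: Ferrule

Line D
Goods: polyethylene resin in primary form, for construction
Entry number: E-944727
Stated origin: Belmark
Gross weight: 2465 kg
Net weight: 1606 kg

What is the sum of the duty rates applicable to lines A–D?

76%

Line A: polyethylene → 10.1; resin in primary form → 10.1.2; for packaging → 10.1.2.3. Scheduled 35%. No special measure applies. → 35%.
Line B: polypropylene → 10.4; tubing → 10.4.2; for construction → 10.4.2.1. Scheduled 12%. anti-dumping (Selvast, 10.4): +23%; total 12% + 23% = 35%. → 35%.
Line C: polyethylene → 10.1; film → 10.1.3; general-purpose → 10.1.3.2. Scheduled 20%. Ferrule agreement on 10.1.3: RVC ≥ 55% → 2% available; preferential 2%. → 2%.
Line D: polyethylene → 10.1; resin in primary form → 10.1.2; for construction → 10.1.2.2. Scheduled 4%. No special measure applies. → 4%.
Sum: 35% + 35% + 2% + 4% = 76%.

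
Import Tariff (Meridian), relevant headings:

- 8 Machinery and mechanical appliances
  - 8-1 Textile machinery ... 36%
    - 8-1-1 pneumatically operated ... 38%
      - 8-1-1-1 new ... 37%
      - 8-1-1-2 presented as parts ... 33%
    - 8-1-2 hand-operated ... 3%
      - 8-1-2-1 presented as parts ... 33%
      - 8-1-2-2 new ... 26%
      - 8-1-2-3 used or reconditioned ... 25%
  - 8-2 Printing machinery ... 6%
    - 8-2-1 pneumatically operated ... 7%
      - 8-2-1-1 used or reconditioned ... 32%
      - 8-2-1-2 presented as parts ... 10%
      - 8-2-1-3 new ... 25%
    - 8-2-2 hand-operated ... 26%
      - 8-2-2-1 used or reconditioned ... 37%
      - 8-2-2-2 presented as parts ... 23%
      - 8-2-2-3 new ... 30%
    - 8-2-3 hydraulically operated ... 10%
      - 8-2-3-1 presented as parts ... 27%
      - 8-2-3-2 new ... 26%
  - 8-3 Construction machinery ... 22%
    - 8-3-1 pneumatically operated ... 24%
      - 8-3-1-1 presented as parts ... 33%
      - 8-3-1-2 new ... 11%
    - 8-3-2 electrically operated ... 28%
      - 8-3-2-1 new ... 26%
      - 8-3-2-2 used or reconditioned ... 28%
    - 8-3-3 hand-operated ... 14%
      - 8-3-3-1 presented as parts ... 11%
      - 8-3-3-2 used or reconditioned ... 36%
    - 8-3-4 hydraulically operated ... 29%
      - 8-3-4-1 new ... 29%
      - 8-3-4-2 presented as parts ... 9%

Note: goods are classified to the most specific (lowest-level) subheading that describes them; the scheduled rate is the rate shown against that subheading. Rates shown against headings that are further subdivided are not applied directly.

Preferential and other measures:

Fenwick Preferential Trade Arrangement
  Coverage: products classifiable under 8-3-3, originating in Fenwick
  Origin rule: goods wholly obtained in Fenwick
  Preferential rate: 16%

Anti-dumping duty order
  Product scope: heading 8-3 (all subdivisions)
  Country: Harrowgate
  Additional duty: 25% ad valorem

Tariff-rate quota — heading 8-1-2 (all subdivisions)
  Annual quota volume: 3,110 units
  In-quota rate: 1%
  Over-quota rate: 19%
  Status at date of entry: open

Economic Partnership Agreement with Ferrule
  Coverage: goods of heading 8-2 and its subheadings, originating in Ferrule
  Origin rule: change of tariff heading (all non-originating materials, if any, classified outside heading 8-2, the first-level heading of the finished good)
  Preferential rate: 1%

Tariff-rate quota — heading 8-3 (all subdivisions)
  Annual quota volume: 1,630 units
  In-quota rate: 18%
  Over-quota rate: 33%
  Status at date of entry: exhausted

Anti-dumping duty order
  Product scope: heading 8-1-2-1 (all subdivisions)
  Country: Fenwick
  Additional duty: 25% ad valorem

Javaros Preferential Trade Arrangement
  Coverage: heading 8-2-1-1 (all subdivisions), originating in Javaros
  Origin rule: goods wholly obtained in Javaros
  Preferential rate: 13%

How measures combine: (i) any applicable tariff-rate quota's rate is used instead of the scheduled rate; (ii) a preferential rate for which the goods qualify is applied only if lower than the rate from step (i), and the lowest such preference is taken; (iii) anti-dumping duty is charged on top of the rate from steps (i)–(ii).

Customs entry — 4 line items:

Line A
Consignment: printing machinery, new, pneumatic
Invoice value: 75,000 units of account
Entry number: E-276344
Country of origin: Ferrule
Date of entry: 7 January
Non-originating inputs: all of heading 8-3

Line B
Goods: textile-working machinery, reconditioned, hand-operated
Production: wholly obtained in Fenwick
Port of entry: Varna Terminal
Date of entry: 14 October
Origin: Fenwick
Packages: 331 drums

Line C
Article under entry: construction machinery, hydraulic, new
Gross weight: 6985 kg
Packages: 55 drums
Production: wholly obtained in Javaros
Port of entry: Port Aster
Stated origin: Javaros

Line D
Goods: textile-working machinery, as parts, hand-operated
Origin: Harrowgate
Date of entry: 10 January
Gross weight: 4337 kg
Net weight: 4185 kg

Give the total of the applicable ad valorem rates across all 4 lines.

36%

Line A: printing → 8-2; pneumatic → 8-2-1; new → 8-2-1-3. Scheduled 25%. Ferrule agreement on 8-2: CTH met → 1% available; preferential 1%. → 1%.
Line B: textile-working → 8-1; hand-operated → 8-1-2; reconditioned → 8-1-2-3. Scheduled 25%. quota on 8-1-2 open → in-quota 1%; Fenwick agreement on 8-3-3: 8-1-2-3 not covered. → 1%.
Line C: construction → 8-3; hydraulic → 8-3-4; new → 8-3-4-1. Scheduled 29%. quota on 8-3 exhausted → over-quota 33%; Javaros agreement on 8-2-1-1: 8-3-4-1 not covered. → 33%.
Line D: textile-working → 8-1; hand-operated → 8-1-2; as parts → 8-1-2-1. Scheduled 33%. quota on 8-1-2 open → in-quota 1%. → 1%.
Sum: 1% + 1% + 33% + 1% = 36%.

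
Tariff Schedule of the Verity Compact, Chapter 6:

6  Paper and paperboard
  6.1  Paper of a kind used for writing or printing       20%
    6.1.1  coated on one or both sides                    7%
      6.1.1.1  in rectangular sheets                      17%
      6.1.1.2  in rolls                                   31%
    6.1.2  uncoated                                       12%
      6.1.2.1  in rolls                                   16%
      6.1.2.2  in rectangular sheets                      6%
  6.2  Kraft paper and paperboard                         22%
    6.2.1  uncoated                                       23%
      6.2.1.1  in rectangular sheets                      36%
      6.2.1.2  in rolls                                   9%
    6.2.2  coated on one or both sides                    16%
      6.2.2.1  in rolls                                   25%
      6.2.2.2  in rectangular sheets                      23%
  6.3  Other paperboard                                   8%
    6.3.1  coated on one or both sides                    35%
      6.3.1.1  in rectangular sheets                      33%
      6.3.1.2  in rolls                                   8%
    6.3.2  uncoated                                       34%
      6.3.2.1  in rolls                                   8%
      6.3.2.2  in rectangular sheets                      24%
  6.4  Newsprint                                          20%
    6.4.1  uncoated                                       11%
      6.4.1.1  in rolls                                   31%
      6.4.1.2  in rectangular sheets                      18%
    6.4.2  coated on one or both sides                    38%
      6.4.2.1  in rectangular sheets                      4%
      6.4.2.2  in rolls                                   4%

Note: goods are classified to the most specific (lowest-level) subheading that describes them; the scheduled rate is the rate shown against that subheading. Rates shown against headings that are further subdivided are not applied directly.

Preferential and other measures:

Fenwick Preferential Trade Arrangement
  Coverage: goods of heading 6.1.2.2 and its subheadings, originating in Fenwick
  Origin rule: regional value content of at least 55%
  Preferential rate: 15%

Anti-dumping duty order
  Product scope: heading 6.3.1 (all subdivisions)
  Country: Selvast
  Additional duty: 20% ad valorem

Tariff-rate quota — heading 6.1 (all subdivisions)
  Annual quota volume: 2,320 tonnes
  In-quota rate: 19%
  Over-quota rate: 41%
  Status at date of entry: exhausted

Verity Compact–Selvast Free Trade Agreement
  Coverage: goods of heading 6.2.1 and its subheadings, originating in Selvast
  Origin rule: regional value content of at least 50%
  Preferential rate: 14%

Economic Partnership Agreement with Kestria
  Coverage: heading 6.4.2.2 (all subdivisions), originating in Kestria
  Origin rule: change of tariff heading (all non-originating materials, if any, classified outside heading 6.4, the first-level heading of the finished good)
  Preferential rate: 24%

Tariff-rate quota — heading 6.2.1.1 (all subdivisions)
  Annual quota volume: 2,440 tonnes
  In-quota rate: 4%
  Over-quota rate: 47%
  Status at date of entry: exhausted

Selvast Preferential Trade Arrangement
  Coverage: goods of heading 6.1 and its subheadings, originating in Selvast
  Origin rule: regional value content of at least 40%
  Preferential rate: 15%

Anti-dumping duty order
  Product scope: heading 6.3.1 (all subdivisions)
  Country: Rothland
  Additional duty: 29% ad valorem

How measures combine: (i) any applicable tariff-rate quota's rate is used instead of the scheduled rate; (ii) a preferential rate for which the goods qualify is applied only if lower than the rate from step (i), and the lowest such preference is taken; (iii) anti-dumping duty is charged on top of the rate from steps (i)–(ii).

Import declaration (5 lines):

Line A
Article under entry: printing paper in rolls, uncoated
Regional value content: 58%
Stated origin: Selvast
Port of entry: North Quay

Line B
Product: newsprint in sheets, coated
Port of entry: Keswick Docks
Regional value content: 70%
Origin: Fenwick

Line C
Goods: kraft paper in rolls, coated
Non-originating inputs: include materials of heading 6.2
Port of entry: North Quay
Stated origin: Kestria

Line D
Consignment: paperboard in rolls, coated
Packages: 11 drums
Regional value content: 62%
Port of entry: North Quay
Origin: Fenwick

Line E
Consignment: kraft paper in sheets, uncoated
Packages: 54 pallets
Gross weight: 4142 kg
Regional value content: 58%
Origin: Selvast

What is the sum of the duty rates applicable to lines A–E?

66%

Line A: printing paper → 6.1; uncoated → 6.1.2; in rolls → 6.1.2.1. Scheduled 16%. quota on 6.1 exhausted → over-quota 41%; Selvast agreement on 6.2.1: 6.1.2.1 not covered; Selvast agreement on 6.1: RVC ≥ 40% → 15% available; preferential 15%. → 15%.
Line B: newsprint → 6.4; coated → 6.4.2; in sheets → 6.4.2.1. Scheduled 4%. Fenwick agreement on 6.1.2.2: 6.4.2.1 not covered. → 4%.
Line C: kraft paper → 6.2; coated → 6.2.2; in rolls → 6.2.2.1. Scheduled 25%. Kestria agreement on 6.4.2.2: 6.2.2.1 not covered. → 25%.
Line D: paperboard → 6.3; coated → 6.3.1; in rolls → 6.3.1.2. Scheduled 8%. Fenwick agreement on 6.1.2.2: 6.3.1.2 not covered. → 8%.
Line E: kraft paper → 6.2; uncoated → 6.2.1; in sheets → 6.2.1.1. Scheduled 36%. quota on 6.2.1.1 exhausted → over-quota 47%; Selvast agreement on 6.2.1: RVC ≥ 50% → 14% available; Selvast agreement on 6.1: 6.2.1.1 not covered; preferential 14%. → 14%.
Sum: 15% + 4% + 25% + 8% + 14% = 66%.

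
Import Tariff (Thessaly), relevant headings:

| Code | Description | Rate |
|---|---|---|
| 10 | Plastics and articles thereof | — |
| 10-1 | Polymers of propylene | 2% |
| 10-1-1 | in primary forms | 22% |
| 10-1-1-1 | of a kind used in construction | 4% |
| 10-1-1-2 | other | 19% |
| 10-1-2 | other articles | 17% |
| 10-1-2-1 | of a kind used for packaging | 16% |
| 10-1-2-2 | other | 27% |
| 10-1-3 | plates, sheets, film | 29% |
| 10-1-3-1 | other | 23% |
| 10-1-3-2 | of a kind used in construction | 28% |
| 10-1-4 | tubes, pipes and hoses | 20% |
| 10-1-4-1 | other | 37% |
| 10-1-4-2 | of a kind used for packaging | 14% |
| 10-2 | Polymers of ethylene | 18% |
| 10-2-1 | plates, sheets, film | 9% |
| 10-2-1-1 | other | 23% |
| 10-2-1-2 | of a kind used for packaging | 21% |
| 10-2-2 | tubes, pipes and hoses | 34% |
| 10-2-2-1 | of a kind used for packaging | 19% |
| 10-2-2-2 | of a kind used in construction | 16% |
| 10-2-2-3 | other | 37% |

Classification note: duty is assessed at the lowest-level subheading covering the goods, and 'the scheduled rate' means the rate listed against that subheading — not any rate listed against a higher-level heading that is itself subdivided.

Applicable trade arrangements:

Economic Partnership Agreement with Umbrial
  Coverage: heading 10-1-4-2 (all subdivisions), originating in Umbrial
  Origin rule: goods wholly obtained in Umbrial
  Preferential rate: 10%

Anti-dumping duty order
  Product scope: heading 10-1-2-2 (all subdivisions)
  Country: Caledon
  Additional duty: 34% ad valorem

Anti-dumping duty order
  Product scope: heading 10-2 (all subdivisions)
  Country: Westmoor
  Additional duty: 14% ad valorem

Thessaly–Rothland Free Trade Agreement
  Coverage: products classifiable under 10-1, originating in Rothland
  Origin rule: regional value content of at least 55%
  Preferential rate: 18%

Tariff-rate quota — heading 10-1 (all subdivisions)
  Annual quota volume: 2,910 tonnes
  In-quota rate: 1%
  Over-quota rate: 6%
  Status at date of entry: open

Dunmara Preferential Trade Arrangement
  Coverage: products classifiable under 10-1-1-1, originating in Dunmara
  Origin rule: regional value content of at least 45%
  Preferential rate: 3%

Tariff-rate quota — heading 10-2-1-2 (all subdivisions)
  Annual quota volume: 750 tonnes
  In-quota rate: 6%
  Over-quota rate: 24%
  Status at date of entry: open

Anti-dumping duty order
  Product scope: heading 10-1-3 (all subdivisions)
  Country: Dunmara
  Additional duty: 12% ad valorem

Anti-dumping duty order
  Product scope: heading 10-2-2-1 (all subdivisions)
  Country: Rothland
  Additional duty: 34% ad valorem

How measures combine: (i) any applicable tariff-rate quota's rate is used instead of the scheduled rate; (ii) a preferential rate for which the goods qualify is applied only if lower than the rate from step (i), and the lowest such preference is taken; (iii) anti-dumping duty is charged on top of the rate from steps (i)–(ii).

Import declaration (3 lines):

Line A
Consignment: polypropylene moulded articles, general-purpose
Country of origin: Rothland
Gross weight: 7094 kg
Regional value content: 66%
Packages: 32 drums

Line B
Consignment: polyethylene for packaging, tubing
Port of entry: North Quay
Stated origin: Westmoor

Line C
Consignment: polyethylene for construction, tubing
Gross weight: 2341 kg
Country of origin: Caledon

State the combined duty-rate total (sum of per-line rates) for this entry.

50%

Line A: polypropylene → 10-1; moulded articles → 10-1-2; general-purpose → 10-1-2-2. Scheduled 27%. quota on 10-1 open → in-quota 1%; Rothland agreement on 10-1: RVC ≥ 55% → 18% available; preference 18% not lower than 1% → no reduction. → 1%.
Line B: polyethylene → 10-2; tubing → 10-2-2; for packaging → 10-2-2-1. Scheduled 19%. anti-dumping (Westmoor, 10-2): +14%; total 19% + 14% = 33%. → 33%.
Line C: polyethylene → 10-2; tubing → 10-2-2; for construction → 10-2-2-2. Scheduled 16%. No special measure applies. → 16%.
Sum: 1% + 33% + 16% = 50%.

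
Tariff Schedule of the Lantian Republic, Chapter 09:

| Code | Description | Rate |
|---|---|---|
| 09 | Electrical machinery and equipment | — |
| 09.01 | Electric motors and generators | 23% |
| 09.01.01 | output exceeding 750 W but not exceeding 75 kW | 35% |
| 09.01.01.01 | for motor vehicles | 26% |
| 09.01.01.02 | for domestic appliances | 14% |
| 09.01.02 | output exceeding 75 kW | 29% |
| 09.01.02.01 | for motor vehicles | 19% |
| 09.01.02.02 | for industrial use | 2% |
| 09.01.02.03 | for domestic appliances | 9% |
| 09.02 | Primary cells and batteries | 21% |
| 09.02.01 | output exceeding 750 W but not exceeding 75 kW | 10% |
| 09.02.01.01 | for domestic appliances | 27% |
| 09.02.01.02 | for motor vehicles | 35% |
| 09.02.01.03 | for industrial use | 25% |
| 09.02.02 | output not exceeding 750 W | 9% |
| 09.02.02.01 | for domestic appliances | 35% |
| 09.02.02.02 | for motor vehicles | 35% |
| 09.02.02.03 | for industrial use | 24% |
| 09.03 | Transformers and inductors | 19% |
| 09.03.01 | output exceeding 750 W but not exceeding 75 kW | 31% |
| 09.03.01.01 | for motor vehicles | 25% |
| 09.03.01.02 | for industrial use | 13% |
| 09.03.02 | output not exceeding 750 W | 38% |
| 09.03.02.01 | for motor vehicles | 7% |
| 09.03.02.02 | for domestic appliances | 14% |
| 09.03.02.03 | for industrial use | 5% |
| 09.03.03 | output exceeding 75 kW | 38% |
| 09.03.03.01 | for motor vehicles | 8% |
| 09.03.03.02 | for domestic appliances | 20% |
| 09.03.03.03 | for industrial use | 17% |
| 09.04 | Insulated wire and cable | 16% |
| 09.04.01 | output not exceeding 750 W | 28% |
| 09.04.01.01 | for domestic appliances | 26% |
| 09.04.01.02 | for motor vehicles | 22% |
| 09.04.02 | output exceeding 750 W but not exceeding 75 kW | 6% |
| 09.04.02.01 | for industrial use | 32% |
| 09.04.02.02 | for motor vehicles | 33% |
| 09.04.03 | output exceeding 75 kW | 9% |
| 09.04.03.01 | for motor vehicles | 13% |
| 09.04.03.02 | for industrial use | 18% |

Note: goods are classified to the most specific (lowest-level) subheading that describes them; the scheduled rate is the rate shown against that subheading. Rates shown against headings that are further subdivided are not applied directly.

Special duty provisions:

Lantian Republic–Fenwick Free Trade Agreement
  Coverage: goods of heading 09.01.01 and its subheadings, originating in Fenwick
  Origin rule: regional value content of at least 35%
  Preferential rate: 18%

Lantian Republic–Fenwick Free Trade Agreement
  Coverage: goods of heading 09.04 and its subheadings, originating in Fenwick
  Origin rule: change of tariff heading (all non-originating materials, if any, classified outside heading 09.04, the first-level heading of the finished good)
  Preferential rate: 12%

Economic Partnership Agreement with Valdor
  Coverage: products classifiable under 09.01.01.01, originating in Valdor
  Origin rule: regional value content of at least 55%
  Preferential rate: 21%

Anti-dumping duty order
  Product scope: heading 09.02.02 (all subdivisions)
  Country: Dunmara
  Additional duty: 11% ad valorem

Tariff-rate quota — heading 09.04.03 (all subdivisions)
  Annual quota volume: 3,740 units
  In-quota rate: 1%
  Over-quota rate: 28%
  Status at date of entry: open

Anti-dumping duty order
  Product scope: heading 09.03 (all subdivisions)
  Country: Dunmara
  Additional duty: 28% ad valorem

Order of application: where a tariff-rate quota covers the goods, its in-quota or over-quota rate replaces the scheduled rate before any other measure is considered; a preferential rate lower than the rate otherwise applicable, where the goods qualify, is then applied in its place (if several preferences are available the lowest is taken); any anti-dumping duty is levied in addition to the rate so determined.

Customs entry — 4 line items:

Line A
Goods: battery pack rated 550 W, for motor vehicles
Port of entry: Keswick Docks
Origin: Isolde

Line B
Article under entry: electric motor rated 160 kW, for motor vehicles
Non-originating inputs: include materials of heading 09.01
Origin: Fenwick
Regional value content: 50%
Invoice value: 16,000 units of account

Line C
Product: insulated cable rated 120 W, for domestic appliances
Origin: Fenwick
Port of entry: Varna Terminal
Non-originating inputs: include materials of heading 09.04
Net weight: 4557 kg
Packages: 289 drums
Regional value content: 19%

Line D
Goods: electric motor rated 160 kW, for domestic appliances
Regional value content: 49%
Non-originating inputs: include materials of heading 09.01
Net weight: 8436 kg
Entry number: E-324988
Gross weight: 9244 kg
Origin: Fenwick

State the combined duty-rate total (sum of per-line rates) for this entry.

Line A: battery pack → 09.02; rated 550 W → 09.02.02; for motor vehicles → 09.02.02.02. Scheduled 35%. No special measure applies. → 35%.
Line B: electric motor → 09.01; rated 160 kW → 09.01.02; for motor vehicles → 09.01.02.01. Scheduled 19%. Fenwick agreement on 09.01.01: 09.01.02.01 not covered; Fenwick agreement on 09.04: 09.01.02.01 not covered. → 19%.
Line C: insulated cable → 09.04; rated 120 W → 09.04.01; for domestic appliances → 09.04.01.01. Scheduled 26%. Fenwick agreement on 09.01.01: 09.04.01.01 not covered; Fenwick agreement on 09.04: CTH not met. → 26%.
Line D: electric motor → 09.01; rated 160 kW → 09.01.02; for domestic appliances → 09.01.02.03. Scheduled 9%. Fenwick agreement on 09.01.01: 09.01.02.03 not covered; Fenwick agreement on 09.04: 09.01.02.03 not covered. → 9%.
Sum: 35% + 19% + 26% + 9% = 89%.

89%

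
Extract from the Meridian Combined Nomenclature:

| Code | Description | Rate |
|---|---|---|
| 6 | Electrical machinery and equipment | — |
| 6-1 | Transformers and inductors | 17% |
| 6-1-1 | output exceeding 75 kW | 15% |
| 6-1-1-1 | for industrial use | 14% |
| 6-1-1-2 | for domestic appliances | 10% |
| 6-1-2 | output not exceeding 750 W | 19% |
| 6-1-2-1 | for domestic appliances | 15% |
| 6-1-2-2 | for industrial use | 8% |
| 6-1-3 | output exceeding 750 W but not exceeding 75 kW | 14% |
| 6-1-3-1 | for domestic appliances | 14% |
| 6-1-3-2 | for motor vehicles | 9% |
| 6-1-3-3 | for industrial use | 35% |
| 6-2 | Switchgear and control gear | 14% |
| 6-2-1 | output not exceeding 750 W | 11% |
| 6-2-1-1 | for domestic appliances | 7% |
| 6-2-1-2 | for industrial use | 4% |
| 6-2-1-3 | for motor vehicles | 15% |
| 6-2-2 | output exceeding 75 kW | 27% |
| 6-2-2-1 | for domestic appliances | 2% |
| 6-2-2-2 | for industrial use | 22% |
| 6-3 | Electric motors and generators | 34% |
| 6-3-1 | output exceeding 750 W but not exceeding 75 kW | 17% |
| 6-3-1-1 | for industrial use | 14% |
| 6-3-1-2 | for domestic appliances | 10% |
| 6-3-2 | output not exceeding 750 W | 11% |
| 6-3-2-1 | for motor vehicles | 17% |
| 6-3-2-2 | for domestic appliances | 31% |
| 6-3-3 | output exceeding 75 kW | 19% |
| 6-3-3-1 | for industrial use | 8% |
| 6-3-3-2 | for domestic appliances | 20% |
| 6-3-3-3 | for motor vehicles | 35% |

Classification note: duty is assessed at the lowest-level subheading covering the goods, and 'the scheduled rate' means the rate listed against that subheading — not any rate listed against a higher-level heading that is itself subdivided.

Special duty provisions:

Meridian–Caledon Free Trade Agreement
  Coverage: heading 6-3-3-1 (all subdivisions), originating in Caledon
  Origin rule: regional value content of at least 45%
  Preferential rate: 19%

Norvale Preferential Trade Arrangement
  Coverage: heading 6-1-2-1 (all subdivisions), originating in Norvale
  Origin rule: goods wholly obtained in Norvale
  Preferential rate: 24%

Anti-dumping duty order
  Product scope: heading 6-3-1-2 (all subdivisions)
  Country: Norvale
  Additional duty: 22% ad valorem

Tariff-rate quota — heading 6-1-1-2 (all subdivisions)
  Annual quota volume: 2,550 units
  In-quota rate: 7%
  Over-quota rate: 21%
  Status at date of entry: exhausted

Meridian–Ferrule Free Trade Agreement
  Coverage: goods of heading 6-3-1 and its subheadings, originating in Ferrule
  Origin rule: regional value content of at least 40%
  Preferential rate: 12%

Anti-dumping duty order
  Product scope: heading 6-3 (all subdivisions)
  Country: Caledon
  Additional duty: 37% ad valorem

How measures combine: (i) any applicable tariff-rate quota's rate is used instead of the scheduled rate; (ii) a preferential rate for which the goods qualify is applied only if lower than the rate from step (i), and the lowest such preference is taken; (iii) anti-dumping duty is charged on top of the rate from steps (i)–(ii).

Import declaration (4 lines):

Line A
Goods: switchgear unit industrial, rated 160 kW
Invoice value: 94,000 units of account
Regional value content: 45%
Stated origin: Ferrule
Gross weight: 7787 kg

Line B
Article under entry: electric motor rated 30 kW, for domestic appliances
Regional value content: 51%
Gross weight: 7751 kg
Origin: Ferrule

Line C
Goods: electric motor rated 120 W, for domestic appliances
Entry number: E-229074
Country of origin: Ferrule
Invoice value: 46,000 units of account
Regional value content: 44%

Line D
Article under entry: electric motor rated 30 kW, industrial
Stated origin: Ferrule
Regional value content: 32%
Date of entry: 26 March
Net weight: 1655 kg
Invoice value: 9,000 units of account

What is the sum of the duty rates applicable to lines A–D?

Line A: switchgear unit → 6-2; rated 160 kW → 6-2-2; industrial → 6-2-2-2. Scheduled 22%. Ferrule agreement on 6-3-1: 6-2-2-2 not covered. → 22%.
Line B: electric motor → 6-3; rated 30 kW → 6-3-1; for domestic appliances → 6-3-1-2. Scheduled 10%. Ferrule agreement on 6-3-1: RVC ≥ 40% → 12% available; preference 12% not lower than 10% → no reduction. → 10%.
Line C: electric motor → 6-3; rated 120 W → 6-3-2; for domestic appliances → 6-3-2-2. Scheduled 31%. Ferrule agreement on 6-3-1: 6-3-2-2 not covered. → 31%.
Line D: electric motor → 6-3; rated 30 kW → 6-3-1; industrial → 6-3-1-1. Scheduled 14%. Ferrule agreement on 6-3-1: RVC < 40%. → 14%.
Sum: 22% + 10% + 31% + 14% = 77%.

77%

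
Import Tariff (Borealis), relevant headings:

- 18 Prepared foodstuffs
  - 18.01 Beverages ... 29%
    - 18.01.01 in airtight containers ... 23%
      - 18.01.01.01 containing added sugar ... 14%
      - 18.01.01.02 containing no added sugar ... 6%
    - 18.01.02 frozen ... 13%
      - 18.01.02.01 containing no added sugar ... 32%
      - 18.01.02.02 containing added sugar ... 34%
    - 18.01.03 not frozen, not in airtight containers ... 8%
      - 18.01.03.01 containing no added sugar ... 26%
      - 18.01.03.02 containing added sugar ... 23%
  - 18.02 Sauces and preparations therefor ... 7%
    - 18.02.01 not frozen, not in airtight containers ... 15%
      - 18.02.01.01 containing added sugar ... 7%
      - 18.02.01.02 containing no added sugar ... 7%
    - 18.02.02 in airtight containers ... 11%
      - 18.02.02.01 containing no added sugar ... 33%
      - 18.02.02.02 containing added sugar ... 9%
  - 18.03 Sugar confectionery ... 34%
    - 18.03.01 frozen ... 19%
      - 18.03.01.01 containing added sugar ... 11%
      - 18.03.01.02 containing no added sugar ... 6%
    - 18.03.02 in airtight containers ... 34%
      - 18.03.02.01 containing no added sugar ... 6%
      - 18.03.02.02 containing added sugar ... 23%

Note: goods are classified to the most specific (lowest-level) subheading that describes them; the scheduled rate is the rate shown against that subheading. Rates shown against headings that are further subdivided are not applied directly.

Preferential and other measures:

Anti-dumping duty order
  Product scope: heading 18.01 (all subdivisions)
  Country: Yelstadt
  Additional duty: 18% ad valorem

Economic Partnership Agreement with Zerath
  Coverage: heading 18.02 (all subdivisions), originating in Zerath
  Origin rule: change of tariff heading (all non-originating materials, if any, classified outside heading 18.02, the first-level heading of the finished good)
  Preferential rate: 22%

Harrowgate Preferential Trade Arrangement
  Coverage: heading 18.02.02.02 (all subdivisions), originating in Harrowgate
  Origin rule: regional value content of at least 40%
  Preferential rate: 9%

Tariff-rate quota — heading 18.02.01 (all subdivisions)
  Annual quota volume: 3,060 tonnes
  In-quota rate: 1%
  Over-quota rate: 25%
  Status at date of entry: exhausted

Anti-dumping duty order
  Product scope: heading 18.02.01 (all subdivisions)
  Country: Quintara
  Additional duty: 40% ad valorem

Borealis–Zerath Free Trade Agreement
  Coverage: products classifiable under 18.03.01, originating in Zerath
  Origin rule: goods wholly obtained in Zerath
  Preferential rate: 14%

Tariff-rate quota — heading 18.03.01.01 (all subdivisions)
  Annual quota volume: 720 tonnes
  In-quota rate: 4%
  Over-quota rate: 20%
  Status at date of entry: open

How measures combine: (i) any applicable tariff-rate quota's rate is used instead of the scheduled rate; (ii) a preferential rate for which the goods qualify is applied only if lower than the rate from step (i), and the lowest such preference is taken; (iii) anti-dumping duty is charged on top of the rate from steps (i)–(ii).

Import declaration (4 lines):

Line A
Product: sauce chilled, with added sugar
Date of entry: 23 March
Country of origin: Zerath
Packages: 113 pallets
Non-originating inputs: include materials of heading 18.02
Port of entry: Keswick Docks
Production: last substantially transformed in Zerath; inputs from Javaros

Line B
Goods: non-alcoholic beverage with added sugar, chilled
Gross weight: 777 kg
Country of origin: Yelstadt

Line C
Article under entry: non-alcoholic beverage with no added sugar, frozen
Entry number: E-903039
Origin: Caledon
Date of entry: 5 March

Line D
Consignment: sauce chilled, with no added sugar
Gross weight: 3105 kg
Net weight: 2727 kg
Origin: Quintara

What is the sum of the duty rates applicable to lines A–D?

Line A: sauce → 18.02; chilled → 18.02.01; with added sugar → 18.02.01.01. Scheduled 7%. quota on 18.02.01 exhausted → over-quota 25%; Zerath agreement on 18.02: CTH not met; Zerath agreement on 18.03.01: 18.02.01.01 not covered. → 25%.
Line B: non-alcoholic beverage → 18.01; chilled → 18.01.03; with added sugar → 18.01.03.02. Scheduled 23%. anti-dumping (Yelstadt, 18.01): +18%; total 23% + 18% = 41%. → 41%.
Line C: non-alcoholic beverage → 18.01; frozen → 18.01.02; with no added sugar → 18.01.02.01. Scheduled 32%. No special measure applies. → 32%.
Line D: sauce → 18.02; chilled → 18.02.01; with no added sugar → 18.02.01.02. Scheduled 7%. quota on 18.02.01 exhausted → over-quota 25%; anti-dumping (Quintara, 18.02.01): +40%; total 25% + 40% = 65%. → 65%.
Sum: 25% + 41% + 32% + 65% = 163%.

163%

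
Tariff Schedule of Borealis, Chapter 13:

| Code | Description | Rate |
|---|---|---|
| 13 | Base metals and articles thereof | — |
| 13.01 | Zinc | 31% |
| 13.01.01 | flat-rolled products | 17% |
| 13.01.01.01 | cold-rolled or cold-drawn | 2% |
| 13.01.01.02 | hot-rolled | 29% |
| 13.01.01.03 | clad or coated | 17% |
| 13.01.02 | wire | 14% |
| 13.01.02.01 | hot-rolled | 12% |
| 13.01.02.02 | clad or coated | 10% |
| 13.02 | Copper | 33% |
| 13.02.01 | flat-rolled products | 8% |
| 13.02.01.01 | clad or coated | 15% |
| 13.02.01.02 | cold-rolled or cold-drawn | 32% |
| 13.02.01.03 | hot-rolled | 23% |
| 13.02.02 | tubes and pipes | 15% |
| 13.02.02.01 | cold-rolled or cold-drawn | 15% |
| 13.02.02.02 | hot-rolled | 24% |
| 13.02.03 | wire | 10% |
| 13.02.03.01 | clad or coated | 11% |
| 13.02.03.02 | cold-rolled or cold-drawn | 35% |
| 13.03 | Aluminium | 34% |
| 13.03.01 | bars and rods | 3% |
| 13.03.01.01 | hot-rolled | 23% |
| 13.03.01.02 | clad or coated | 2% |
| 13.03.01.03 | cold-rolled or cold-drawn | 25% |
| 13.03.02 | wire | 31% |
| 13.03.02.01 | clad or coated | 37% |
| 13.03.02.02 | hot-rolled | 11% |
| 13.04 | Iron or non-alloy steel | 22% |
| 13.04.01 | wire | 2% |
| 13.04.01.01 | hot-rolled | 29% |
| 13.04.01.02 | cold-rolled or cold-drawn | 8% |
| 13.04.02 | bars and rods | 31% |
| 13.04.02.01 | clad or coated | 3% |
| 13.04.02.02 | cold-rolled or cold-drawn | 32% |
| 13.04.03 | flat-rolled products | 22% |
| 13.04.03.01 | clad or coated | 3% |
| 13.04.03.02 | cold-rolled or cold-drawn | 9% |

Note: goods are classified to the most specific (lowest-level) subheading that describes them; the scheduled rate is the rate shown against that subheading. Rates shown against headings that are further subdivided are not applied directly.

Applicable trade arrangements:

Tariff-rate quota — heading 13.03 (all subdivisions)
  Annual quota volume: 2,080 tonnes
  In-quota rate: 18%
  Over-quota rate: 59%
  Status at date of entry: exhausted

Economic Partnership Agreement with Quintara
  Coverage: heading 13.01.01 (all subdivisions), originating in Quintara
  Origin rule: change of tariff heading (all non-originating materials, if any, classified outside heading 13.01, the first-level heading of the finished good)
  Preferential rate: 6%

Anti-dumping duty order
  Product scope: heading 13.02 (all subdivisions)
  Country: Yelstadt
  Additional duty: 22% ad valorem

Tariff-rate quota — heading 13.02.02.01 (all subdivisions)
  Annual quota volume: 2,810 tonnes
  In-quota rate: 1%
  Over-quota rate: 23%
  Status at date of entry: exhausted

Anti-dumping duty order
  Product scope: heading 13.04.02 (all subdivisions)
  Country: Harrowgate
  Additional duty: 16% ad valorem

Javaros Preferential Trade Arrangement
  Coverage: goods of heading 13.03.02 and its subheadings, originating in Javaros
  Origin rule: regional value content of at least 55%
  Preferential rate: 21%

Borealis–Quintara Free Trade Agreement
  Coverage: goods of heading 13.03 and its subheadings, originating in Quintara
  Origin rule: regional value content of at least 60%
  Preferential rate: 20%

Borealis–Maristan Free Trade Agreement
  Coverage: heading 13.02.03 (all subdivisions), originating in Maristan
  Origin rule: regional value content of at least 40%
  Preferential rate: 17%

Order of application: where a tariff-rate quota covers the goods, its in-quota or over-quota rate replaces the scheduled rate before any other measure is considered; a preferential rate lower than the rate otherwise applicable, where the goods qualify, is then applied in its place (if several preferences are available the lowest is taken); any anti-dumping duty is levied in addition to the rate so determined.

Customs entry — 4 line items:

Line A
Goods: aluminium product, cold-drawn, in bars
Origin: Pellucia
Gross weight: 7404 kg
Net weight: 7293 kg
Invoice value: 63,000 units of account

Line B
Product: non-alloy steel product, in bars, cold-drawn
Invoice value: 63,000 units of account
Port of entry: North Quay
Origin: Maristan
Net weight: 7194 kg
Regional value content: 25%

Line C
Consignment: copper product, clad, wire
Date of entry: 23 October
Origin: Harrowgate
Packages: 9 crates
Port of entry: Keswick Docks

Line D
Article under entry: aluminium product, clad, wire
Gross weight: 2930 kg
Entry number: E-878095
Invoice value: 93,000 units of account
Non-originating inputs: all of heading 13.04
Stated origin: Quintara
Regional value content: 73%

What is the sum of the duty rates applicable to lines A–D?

Line A: aluminium → 13.03; in bars → 13.03.01; cold-drawn → 13.03.01.03. Scheduled 25%. quota on 13.03 exhausted → over-quota 59%. → 59%.
Line B: non-alloy steel → 13.04; in bars → 13.04.02; cold-drawn → 13.04.02.02. Scheduled 32%. Maristan agreement on 13.02.03: 13.04.02.02 not covered. → 32%.
Line C: copper → 13.02; wire → 13.02.03; clad → 13.02.03.01. Scheduled 11%. No special measure applies. → 11%.
Line D: aluminium → 13.03; wire → 13.03.02; clad → 13.03.02.01. Scheduled 37%. quota on 13.03 exhausted → over-quota 59%; Quintara agreement on 13.01.01: 13.03.02.01 not covered; Quintara agreement on 13.03: RVC ≥ 60% → 20% available; preferential 20%. → 20%.
Sum: 59% + 32% + 11% + 20% = 122%.

122%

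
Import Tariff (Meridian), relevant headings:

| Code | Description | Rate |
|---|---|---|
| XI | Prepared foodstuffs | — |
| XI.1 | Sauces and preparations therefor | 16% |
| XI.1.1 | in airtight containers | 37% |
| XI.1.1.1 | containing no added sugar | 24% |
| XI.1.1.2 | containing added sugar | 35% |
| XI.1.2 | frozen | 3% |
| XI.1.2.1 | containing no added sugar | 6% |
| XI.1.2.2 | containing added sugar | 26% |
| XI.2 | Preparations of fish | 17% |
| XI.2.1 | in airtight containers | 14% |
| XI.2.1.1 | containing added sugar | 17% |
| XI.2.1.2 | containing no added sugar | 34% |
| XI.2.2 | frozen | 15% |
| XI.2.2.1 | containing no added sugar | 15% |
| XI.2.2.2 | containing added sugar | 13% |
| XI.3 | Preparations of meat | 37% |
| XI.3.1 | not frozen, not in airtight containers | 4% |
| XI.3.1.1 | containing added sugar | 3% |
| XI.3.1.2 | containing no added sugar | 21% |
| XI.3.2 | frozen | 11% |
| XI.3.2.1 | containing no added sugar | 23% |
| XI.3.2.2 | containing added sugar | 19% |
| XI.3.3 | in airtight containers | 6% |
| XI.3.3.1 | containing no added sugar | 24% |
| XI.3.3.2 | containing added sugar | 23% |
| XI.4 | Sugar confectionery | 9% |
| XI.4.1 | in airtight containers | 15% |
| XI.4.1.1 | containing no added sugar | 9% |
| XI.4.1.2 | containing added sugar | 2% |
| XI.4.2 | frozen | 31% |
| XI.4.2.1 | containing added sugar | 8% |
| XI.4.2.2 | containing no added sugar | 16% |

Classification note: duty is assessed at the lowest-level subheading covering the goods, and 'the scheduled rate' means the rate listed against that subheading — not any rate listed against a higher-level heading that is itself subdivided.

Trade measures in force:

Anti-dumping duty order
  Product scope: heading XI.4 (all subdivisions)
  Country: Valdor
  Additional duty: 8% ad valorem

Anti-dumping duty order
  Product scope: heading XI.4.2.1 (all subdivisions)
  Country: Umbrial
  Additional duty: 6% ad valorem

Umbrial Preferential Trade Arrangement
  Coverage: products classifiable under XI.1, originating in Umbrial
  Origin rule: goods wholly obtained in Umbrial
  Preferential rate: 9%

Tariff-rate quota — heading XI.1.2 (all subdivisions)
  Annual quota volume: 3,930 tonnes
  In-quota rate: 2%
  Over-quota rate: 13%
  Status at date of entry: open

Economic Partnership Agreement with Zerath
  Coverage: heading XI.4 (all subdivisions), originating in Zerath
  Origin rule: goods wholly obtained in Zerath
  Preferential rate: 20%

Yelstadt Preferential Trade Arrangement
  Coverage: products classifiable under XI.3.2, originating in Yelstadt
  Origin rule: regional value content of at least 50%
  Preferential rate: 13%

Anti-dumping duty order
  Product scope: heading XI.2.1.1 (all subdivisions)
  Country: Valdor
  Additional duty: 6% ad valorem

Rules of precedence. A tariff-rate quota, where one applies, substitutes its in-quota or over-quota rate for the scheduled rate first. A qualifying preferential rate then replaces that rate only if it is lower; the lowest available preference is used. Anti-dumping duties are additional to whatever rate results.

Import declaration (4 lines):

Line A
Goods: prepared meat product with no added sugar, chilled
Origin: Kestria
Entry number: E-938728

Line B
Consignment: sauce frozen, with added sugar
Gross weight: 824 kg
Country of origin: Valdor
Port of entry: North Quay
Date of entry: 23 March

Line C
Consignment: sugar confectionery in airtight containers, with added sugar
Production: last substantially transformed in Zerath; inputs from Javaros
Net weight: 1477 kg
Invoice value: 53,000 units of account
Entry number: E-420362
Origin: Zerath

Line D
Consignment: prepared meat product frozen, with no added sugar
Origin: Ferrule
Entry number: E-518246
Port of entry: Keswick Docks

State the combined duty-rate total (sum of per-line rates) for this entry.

48%

Line A: prepared meat product → XI.3; chilled → XI.3.1; with no added sugar → XI.3.1.2. Scheduled 21%. No special measure applies. → 21%.
Line B: sauce → XI.1; frozen → XI.1.2; with added sugar → XI.1.2.2. Scheduled 26%. quota on XI.1.2 open → in-quota 2%. → 2%.
Line C: sugar confectionery → XI.4; in airtight containers → XI.4.1; with added sugar → XI.4.1.2. Scheduled 2%. Zerath agreement on XI.4: not wholly obtained. → 2%.
Line D: prepared meat product → XI.3; frozen → XI.3.2; with no added sugar → XI.3.2.1. Scheduled 23%. No special measure applies. → 23%.
Sum: 21% + 2% + 2% + 23% = 48%.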